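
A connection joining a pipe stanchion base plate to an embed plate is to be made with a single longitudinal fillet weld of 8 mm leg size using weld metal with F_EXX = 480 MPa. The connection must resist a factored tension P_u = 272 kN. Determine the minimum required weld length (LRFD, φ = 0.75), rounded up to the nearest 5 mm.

L = 225 mm

Throat t_e = 0.707 × 8 = 5.656 mm.
φr_n = 0.75 × 0.6 × 480 × 5.656 × 10⁻³ = 1.222 kN/mm.
L_req = P_u / φr_n = 272 / 1.222 = 222.6 mm total.
Round up → use L = 225 mm.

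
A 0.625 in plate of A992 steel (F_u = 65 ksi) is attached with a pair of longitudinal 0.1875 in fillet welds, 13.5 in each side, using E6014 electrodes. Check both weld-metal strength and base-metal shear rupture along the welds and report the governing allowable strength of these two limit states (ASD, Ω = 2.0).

R_n/Ω ≈ 64.4 kip (weld metal governs)

E60XX → F_EXX = 60 ksi.
t_e = 0.707 × 0.1875 = 0.1326 in; L = 27 in.
Weld metal: R_n/Ω = (1/2.0) × 0.6 × 60 × 0.1326 × 27 = 64.43 kip.
Base metal (shear rupture): R_n/Ω = (1/2.0) × 0.6 × 65 × 0.625 × 27 = 329.1 kip.
Governing: weld metal.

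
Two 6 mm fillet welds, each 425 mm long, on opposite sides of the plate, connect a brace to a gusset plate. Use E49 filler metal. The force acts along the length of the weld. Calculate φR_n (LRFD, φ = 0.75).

E49XX → F_EXX = 490 MPa.
Effective throat t_e = 0.707 × 6 = 4.242 mm.
Total length L = 850 mm; A_we = 4.242 × 850 = 3606 mm².
F_nw = 0.6 F_EXX = 0.6 × 490 = 294 MPa.
φR_n = 0.75 × 294 × 3606 × 10⁻³ = 795.1 kN.

φR_n ≈ 795 kN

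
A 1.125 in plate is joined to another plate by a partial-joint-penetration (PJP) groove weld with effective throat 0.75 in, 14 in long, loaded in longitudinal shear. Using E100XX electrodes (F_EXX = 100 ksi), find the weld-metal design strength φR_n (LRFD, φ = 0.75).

Effective throat (given) t_e = 0.75 in.
A_we = 0.75 × 14 = 10.5 in².
F_nw = 0.6 F_EXX = 60 ksi.
φR_n = 0.75 × 60 × 10.5 = 472.5 kip.

φR_n ≈ 472 kip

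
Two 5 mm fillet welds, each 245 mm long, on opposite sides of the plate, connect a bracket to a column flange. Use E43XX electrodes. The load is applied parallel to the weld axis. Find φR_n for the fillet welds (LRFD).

E43XX → F_EXX = 430 MPa.
Effective throat t_e = 0.707 × 5 = 3.535 mm.
Total length L = 490 mm; A_we = 3.535 × 490 = 1732 mm².
F_nw = 0.6 F_EXX = 0.6 × 430 = 258 MPa.
φR_n = 0.75 × 258 × 1732 × 10⁻³ = 335.2 kN.

φR_n ≈ 335 kN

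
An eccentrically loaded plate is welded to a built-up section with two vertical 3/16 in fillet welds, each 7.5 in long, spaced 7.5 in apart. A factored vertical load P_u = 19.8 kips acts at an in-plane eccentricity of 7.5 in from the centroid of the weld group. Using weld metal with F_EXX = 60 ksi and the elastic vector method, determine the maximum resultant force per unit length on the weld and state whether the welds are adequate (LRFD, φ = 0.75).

Total weld length L_w = 15 in. Treat welds as unit-width lines.
Polar moment about centroid: J = 2[d³/12 + d(b/2)²] = 2[7.5³/12 + 7.5×3.75²] = 281.2 in³.
Direct shear f_v = P/L_w = 19.8 / 15 = 1.32 kip/in (vertical).
Torsion M = P·e = 19.8 × 7.5 = 148.5 kip·in.
Critical point at (x, y) = (3.75, 3.75) from centroid. f_tx = M·y/J = 1.98 kip/in; f_ty = M·x/J = 1.98 kip/in.
Resultant f_max = √[f_tx² + (f_v + f_ty)²] = √[1.98² + (1.32 + 1.98)²] = 3.848 kip/in.
Capacity per unit length: φr_n = 0.75 × 0.6 × 60 × (0.707 × 0.1875) = 3.579 kip/in.
3.848 > 3.579 → NOT adequate.

f_max ≈ 3.85 kip/in; NOT adequate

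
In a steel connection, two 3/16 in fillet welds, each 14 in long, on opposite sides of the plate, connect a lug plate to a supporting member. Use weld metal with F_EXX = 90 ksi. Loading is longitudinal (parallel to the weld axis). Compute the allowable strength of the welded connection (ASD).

Effective throat t_e = 0.707 × 0.1875 = 0.1326 in.
Total length L = 28 in; A_we = 0.1326 × 28 = 3.712 in².
F_nw = 0.6 F_EXX = 0.6 × 90 = 54 ksi.
R_n = 54 × 3.712 = 200.4 kips; R_n/Ω = 200.4/2.0 = 100.2 kips.

R_n/Ω ≈ 100 kips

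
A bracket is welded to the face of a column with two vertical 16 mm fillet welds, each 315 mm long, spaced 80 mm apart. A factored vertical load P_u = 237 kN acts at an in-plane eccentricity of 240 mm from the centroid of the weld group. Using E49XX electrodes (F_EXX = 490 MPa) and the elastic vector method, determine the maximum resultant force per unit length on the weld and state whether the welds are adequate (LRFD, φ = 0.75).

f_max ≈ 1620 N/mm; adequate

Total weld length L_w = 630 mm. Treat welds as unit-width lines.
Polar moment about centroid: J = 2[d³/12 + d(b/2)²] = 2[315³/12 + 315×40²] = 6217000 mm³.
Direct shear f_v = P/L_w = 237×10³ / 630 = 376.2 N/mm (vertical).
Torsion M = P·e = 237×10³ × 240 = 56880000 N·mm.
Critical point at (x, y) = (40, 157.5) from centroid. f_tx = M·y/J = 1441 N/mm; f_ty = M·x/J = 365.9 N/mm.
Resultant f_max = √[f_tx² + (f_v + f_ty)²] = √[1441² + (376.2 + 365.9)²] = 1621 N/mm.
Capacity per unit length: φr_n = 0.75 × 0.6 × 490 × (0.707 × 16) = 2494 N/mm.
1621 ≤ 2494 → adequate.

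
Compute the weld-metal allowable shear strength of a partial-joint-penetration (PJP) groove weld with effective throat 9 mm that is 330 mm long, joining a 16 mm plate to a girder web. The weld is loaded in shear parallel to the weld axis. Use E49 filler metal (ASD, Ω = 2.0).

E49XX → F_EXX = 490 MPa.
Effective throat (given) t_e = 9 mm.
A_we = 9 × 330 = 2970 mm².
F_nw = 0.6 F_EXX = 294 MPa.
R_n/Ω = (294 × 2970) / 2.0 × 10⁻³ = 436.6 kN.

R_n/Ω ≈ 437 kN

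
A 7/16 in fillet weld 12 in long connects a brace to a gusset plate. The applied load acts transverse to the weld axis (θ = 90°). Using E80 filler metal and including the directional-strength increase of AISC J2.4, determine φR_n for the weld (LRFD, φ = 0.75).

E80XX → F_EXX = 80 ksi.
t_e = 0.707 × 0.4375 = 0.3093 in; A_we = 0.3093 × 12 = 3.712 in².
Directional factor: 1.0 + 0.5 sin^1.5(90°) = 1.5.
F_nw = 0.6 × 80 × 1.5 = 72 ksi.
φR_n = 0.75 × 72 × 3.712 = 200.4 kip.

φR_n ≈ 200 kip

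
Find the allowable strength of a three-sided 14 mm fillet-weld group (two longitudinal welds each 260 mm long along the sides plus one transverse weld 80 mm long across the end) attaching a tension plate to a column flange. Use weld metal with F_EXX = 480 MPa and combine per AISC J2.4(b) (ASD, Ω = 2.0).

t_e = 0.707 × 14 = 9.898 mm.
R_nwl = 0.6 × 480 × 9.898 × 520 × 10⁻³ = 1482 kN (longitudinal, 2 welds).
R_nwt = 0.6 × 480 × 9.898 × 80 × 10⁻³ = 228 kN (transverse, base value).
(i) R_nwl + R_nwt = 1710 kN; (ii) 0.85 R_nwl + 1.5 R_nwt = 1602 kN.
R_n = max = 1710 kN [governs: (i)]; R_n/Ω = 855.2 kN.

R_n/Ω ≈ 855 kN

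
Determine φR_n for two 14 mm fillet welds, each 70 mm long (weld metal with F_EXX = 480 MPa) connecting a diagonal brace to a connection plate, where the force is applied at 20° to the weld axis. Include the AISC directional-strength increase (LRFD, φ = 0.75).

φR_n ≈ 329 kN

t_e = 0.707 × 14 = 9.898 mm; A_we = 9.898 × 140 = 1386 mm².
Directional factor: 1.0 + 0.5 sin^1.5(20°) = 1.1.
F_nw = 0.6 × 480 × 1.1 = 316.8 MPa.
φR_n = 0.75 × 316.8 × 1386 × 10⁻³ = 329.3 kN.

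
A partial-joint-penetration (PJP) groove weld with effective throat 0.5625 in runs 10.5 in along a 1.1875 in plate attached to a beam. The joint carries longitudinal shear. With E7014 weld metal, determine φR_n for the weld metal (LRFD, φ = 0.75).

φR_n ≈ 186 kip

E70XX → F_EXX = 70 ksi.
Effective throat (given) t_e = 0.5625 in.
A_we = 0.5625 × 10.5 = 5.906 in².
F_nw = 0.6 F_EXX = 42 ksi.
φR_n = 0.75 × 42 × 5.906 = 186 kip.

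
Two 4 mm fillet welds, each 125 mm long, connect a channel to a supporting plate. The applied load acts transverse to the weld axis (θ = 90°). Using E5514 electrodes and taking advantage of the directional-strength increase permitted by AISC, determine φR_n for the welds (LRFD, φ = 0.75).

E55XX → F_EXX = 550 MPa.
t_e = 0.707 × 4 = 2.828 mm; A_we = 2.828 × 250 = 707 mm².
Directional factor: 1.0 + 0.5 sin^1.5(90°) = 1.5.
F_nw = 0.6 × 550 × 1.5 = 495 MPa.
φR_n = 0.75 × 495 × 707 × 10⁻³ = 262.5 kN.

φR_n ≈ 262 kN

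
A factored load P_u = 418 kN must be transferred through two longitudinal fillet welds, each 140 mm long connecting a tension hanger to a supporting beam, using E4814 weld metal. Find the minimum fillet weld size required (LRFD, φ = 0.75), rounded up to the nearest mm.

E48XX → F_EXX = 480 MPa.
Total weld length L = 280 mm.
Required throat t_e = P_u / (φ × 0.6 F_EXX × L) = 418 / (0.75 × 0.6 × 480 × 280 × 10⁻³) = 6.911 mm.
Required leg w = t_e / 0.707 = 9.776 mm → use 10 mm.

w = 10 mm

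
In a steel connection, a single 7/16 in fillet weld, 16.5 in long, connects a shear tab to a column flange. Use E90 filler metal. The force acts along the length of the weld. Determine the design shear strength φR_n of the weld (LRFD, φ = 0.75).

E90XX → F_EXX = 90 ksi.
Effective throat t_e = 0.707 × 0.4375 = 0.3093 in.
Total length L = 16.5 in; A_we = 0.3093 × 16.5 = 5.104 in².
F_nw = 0.6 F_EXX = 0.6 × 90 = 54 ksi.
φR_n = 0.75 × 54 × 5.104 = 206.7 kip.

φR_n ≈ 207 kip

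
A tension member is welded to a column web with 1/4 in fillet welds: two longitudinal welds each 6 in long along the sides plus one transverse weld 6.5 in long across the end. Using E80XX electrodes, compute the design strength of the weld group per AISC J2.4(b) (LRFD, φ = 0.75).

E80XX → F_EXX = 80 ksi.
t_e = 0.707 × 0.25 = 0.1767 in.
R_nwl = 0.6 × 80 × 0.1767 × 12 = 101.8 kip (longitudinal, 2 welds).
R_nwt = 0.6 × 80 × 0.1767 × 6.5 = 55.15 kip (transverse, base value).
(i) R_nwl + R_nwt = 157 kip; (ii) 0.85 R_nwl + 1.5 R_nwt = 169.3 kip.
R_n = max = 169.3 kip [governs: (ii)]; φR_n = 126.9 kip.

φR_n ≈ 127 kip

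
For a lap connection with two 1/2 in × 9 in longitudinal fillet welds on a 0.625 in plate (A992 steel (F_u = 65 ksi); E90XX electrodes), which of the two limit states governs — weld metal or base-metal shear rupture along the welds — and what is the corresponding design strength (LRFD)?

φR_n ≈ 258 kip (weld metal governs)

E90XX → F_EXX = 90 ksi.
t_e = 0.707 × 0.5 = 0.3535 in; L = 18 in.
Weld metal: φR_n = 0.75 × 0.6 × 90 × 0.3535 × 18 = 257.7 kip.
Base metal (shear rupture): φR_n = 0.75 × 0.6 × 65 × 0.625 × 18 = 329.1 kip.
Governing: weld metal.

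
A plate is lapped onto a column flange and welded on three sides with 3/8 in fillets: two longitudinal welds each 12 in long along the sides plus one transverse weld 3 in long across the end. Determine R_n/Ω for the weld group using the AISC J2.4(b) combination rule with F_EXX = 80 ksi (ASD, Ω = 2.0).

t_e = 0.707 × 0.375 = 0.2651 in.
R_nwl = 0.6 × 80 × 0.2651 × 24 = 305.4 kips (longitudinal, 2 welds).
R_nwt = 0.6 × 80 × 0.2651 × 3 = 38.18 kips (transverse, base value).
(i) R_nwl + R_nwt = 343.6 kips; (ii) 0.85 R_nwl + 1.5 R_nwt = 316.9 kips.
R_n = max = 343.6 kips [governs: (i)]; R_n/Ω = 171.8 kips.

R_n/Ω ≈ 172 kips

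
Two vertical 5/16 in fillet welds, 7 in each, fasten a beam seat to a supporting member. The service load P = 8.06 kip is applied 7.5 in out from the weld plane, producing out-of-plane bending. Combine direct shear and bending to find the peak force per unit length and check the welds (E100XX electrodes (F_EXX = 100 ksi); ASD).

f_max ≈ 3.75 kip/in; adequate

L_w = 2 × 7 = 14 in; section modulus (unit throat) S = 2 × L²/6 = 16.33 in².
Direct shear f_v = P/L_w = 8.06/14 = 0.5757 kip/in.
Moment M = P × e = 8.06 × 7.5 = 60.45 kip·in; bending f_b = M/S = 3.701 kip/in.
f_max = √(f_v² + f_b²) = √(0.5757² + 3.701²) = 3.746 kip/in.
r_n/Ω = (1/2.0) × 0.6 × 100 × (0.707 × 0.3125) = 6.628 kip/in → adequate.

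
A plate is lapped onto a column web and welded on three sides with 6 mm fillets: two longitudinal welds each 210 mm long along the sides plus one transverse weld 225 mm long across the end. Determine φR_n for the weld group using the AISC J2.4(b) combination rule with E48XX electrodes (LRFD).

E48XX → F_EXX = 480 MPa.
t_e = 0.707 × 6 = 4.242 mm.
R_nwl = 0.6 × 480 × 4.242 × 420 × 10⁻³ = 513.1 kN (longitudinal, 2 welds).
R_nwt = 0.6 × 480 × 4.242 × 225 × 10⁻³ = 274.9 kN (transverse, base value).
(i) R_nwl + R_nwt = 788 kN; (ii) 0.85 R_nwl + 1.5 R_nwt = 848.5 kN.
R_n = max = 848.5 kN [governs: (ii)]; φR_n = 636.4 kN.

φR_n ≈ 636 kN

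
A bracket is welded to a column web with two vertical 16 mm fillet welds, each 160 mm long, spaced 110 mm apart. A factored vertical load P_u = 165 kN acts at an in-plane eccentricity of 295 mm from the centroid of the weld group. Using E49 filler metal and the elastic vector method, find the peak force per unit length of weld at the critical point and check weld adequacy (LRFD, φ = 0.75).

f_max ≈ 3180 N/mm; NOT adequate

E49XX → F_EXX = 490 MPa.
Total weld length L_w = 320 mm. Treat welds as unit-width lines.
Polar moment about centroid: J = 2[d³/12 + d(b/2)²] = 2[160³/12 + 160×55²] = 1651000 mm³.
Direct shear f_v = P/L_w = 165×10³ / 320 = 515.6 N/mm (vertical).
Torsion M = P·e = 165×10³ × 295 = 48675000 N·mm.
Critical point at (x, y) = (55, 80) from centroid. f_tx = M·y/J = 2359 N/mm; f_ty = M·x/J = 1622 N/mm.
Resultant f_max = √[f_tx² + (f_v + f_ty)²] = √[2359² + (515.6 + 1622)²] = 3183 N/mm.
Capacity per unit length: φr_n = 0.75 × 0.6 × 490 × (0.707 × 16) = 2494 N/mm.
3183 > 2494 → NOT adequate.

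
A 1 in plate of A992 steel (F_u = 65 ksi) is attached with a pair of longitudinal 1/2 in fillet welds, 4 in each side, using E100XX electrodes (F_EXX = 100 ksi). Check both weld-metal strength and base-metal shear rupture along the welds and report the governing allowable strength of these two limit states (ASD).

t_e = 0.707 × 0.5 = 0.3535 in; L = 8 in.
Weld metal: R_n/Ω = (1/2.0) × 0.6 × 100 × 0.3535 × 8 = 84.84 kip.
Base metal (shear rupture): R_n/Ω = (1/2.0) × 0.6 × 65 × 1 × 8 = 156 kip.
Governing: weld metal.

R_n/Ω ≈ 84.8 kip (weld metal governs)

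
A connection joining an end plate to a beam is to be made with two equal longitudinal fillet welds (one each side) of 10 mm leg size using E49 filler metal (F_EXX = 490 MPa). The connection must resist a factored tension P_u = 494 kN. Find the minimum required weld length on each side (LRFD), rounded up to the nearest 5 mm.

Throat t_e = 0.707 × 10 = 7.07 mm.
φr_n = 0.75 × 0.6 × 490 × 7.07 × 10⁻³ = 1.559 kN/mm.
L_req = P_u / φr_n = 494 / 1.559 = 316.9 mm total.
Per side: 316.9 / 2 = 158.4 mm.
Round up → use L = 160 mm on each side.

L = 160 mm on each side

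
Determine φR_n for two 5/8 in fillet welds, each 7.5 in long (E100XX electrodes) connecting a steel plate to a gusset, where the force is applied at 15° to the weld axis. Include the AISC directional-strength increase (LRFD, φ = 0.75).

E100XX → F_EXX = 100 ksi.
t_e = 0.707 × 0.625 = 0.4419 in; A_we = 0.4419 × 15 = 6.628 in².
Directional factor: 1.0 + 0.5 sin^1.5(15°) = 1.066.
F_nw = 0.6 × 100 × 1.066 = 63.95 ksi.
φR_n = 0.75 × 63.95 × 6.628 = 317.9 kip.

φR_n ≈ 318 kip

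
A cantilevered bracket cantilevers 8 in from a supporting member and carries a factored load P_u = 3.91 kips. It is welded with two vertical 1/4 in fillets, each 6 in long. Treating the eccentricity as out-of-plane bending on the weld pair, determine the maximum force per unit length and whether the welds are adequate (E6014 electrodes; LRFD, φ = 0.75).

E60XX → F_EXX = 60 ksi.
L_w = 2 × 6 = 12 in; section modulus (unit throat) S = 2 × L²/6 = 12 in².
Direct shear f_v = P/L_w = 3.91/12 = 0.3258 kip/in.
Moment M = P × e = 3.91 × 8 = 31.28 kip·in; bending f_b = M/S = 2.607 kip/in.
f_max = √(f_v² + f_b²) = √(0.3258² + 2.607²) = 2.627 kip/in.
φr_n = 0.75 × 0.6 × 60 × (0.707 × 0.25) = 4.772 kip/in → adequate.

f_max ≈ 2.63 kip/in; adequate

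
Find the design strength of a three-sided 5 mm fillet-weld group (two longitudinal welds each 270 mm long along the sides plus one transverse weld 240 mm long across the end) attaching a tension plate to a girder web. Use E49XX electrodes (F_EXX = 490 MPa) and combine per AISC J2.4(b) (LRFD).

t_e = 0.707 × 5 = 3.535 mm.
R_nwl = 0.6 × 490 × 3.535 × 540 × 10⁻³ = 561.2 kN (longitudinal, 2 welds).
R_nwt = 0.6 × 490 × 3.535 × 240 × 10⁻³ = 249.4 kN (transverse, base value).
(i) R_nwl + R_nwt = 810.6 kN; (ii) 0.85 R_nwl + 1.5 R_nwt = 851.2 kN.
R_n = max = 851.2 kN [governs: (ii)]; φR_n = 638.4 kN.

φR_n ≈ 638 kN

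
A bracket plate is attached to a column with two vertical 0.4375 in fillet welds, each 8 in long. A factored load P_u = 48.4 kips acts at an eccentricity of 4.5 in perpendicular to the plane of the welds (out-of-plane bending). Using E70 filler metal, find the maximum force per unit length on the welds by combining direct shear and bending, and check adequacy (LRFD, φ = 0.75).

E70XX → F_EXX = 70 ksi.
L_w = 2 × 8 = 16 in; section modulus (unit throat) S = 2 × L²/6 = 21.33 in².
Direct shear f_v = P/L_w = 48.4/16 = 3.025 kip/in.
Moment M = P × e = 48.4 × 4.5 = 217.8 kip·in; bending f_b = M/S = 10.21 kip/in.
f_max = √(f_v² + f_b²) = √(3.025² + 10.21²) = 10.65 kip/in.
φr_n = 0.75 × 0.6 × 70 × (0.707 × 0.4375) = 9.743 kip/in → NOT adequate.

f_max ≈ 10.6 kip/in; NOT adequate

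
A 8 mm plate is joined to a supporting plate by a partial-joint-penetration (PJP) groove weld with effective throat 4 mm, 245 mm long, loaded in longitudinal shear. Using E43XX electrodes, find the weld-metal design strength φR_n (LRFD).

φR_n ≈ 190 kN

E43XX → F_EXX = 430 MPa.
Effective throat (given) t_e = 4 mm.
A_we = 4 × 245 = 980 mm².
F_nw = 0.6 F_EXX = 258 MPa.
φR_n = 0.75 × 258 × 980 × 10⁻³ = 189.6 kN.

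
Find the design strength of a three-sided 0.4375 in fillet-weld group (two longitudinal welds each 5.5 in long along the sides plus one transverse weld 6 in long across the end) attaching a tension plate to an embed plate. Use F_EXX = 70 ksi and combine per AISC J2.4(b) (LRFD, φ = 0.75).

t_e = 0.707 × 0.4375 = 0.3093 in.
R_nwl = 0.6 × 70 × 0.3093 × 11 = 142.9 kip (longitudinal, 2 welds).
R_nwt = 0.6 × 70 × 0.3093 × 6 = 77.95 kip (transverse, base value).
(i) R_nwl + R_nwt = 220.8 kip; (ii) 0.85 R_nwl + 1.5 R_nwt = 238.4 kip.
R_n = max = 238.4 kip [governs: (ii)]; φR_n = 178.8 kip.

φR_n ≈ 179 kip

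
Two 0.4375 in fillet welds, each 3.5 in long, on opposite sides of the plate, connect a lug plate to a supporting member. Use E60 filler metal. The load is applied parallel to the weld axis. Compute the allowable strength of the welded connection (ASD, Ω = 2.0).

E60XX → F_EXX = 60 ksi.
Effective throat t_e = 0.707 × 0.4375 = 0.3093 in.
Total length L = 7 in; A_we = 0.3093 × 7 = 2.165 in².
F_nw = 0.6 F_EXX = 0.6 × 60 = 36 ksi.
R_n = 36 × 2.165 = 77.95 kip; R_n/Ω = 77.95/2.0 = 38.97 kip.

R_n/Ω ≈ 39 kip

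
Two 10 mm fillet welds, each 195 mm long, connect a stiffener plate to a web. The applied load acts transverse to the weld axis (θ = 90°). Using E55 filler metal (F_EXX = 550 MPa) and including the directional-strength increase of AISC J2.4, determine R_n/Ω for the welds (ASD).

R_n/Ω ≈ 682 kN

t_e = 0.707 × 10 = 7.07 mm; A_we = 7.07 × 390 = 2757 mm².
Directional factor: 1.0 + 0.5 sin^1.5(90°) = 1.5.
F_nw = 0.6 × 550 × 1.5 = 495 MPa.
R_n/Ω = (495 × 2757) / 2.0 × 10⁻³ = 682.4 kN.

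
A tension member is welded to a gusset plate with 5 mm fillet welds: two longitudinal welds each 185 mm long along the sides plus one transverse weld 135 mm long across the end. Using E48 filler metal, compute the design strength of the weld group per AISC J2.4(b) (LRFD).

E48XX → F_EXX = 480 MPa.
t_e = 0.707 × 5 = 3.535 mm.
R_nwl = 0.6 × 480 × 3.535 × 370 × 10⁻³ = 376.7 kN (longitudinal, 2 welds).
R_nwt = 0.6 × 480 × 3.535 × 135 × 10⁻³ = 137.4 kN (transverse, base value).
(i) R_nwl + R_nwt = 514.1 kN; (ii) 0.85 R_nwl + 1.5 R_nwt = 526.3 kN.
R_n = max = 526.3 kN [governs: (ii)]; φR_n = 394.8 kN.

φR_n ≈ 395 kN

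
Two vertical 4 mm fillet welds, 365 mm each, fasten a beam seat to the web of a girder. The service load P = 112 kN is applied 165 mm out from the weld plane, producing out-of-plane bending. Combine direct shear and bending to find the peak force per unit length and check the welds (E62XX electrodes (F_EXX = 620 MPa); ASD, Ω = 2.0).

L_w = 2 × 365 = 730 mm; section modulus (unit throat) S = 2 × L²/6 = 44410 mm².
Direct shear f_v = P/L_w = 112×10³/730 = 153.4 N/mm.
Moment M = P × e = 112×10³ × 165 = 18480000 N·mm; bending f_b = M/S = 416.1 N/mm.
f_max = √(f_v² + f_b²) = √(153.4² + 416.1²) = 443.5 N/mm.
r_n/Ω = (1/2.0) × 0.6 × 620 × (0.707 × 4) = 526 N/mm → adequate.

f_max ≈ 444 N/mm; adequate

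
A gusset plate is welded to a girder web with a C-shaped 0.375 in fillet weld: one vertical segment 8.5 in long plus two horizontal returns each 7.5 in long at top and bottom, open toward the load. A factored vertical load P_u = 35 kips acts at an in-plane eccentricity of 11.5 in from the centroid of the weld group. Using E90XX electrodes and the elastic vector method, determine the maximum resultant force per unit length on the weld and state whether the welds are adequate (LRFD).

E90XX → F_EXX = 90 ksi.
Total weld length L_w = 23.5 in. Treat welds as unit-width lines.
Centroid: x̄ = 2×7.5×3.75 / 23.5 = 2.394 in from the vertical weld.
Polar moment about centroid: J = I_x + I_y = [8.5³/12 + 2×7.5×4.25²] + [8.5×2.394² + 2(7.5³/12 + 7.5×1.356²)] = 468.7 in³.
Direct shear f_v = P/L_w = 35 / 23.5 = 1.489 kip/in (vertical).
Torsion M = P·e = 35 × 11.5 = 402.5 kip·in.
Critical point at (x, y) = (5.106, 4.25) from centroid. f_tx = M·y/J = 3.65 kip/in; f_ty = M·x/J = 4.385 kip/in.
Resultant f_max = √[f_tx² + (f_v + f_ty)²] = √[3.65² + (1.489 + 4.385)²] = 6.916 kip/in.
Capacity per unit length: φr_n = 0.75 × 0.6 × 90 × (0.707 × 0.375) = 10.74 kip/in.
6.916 ≤ 10.74 → adequate.

f_max ≈ 6.92 kip/in; adequate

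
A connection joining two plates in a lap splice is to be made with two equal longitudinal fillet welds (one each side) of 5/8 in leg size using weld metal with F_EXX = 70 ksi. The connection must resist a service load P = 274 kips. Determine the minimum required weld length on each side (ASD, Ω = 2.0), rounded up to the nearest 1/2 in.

Throat t_e = 0.707 × 0.625 = 0.4419 in.
r_n/Ω = (0.6 × 70 × 0.4419) / 2.0 = 9.279 kip/in.
L_req = P / (r_n/Ω) = 274 / 9.279 = 29.53 in total.
Per side: 29.53 / 2 = 14.76 in.
Round up → use L = 15 in on each side.

L = 15 in on each side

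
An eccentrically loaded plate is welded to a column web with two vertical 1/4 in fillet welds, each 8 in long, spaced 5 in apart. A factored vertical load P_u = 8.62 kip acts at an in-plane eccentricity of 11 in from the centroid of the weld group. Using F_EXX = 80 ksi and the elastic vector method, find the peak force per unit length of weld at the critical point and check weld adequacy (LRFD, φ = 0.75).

Total weld length L_w = 16 in. Treat welds as unit-width lines.
Polar moment about centroid: J = 2[d³/12 + d(b/2)²] = 2[8³/12 + 8×2.5²] = 185.3 in³.
Direct shear f_v = P/L_w = 8.62 / 16 = 0.5387 kip/in (vertical).
Torsion M = P·e = 8.62 × 11 = 94.82 kip·in.
Critical point at (x, y) = (2.5, 4) from centroid. f_tx = M·y/J = 2.046 kip/in; f_ty = M·x/J = 1.279 kip/in.
Resultant f_max = √[f_tx² + (f_v + f_ty)²] = √[2.046² + (0.5387 + 1.279)²] = 2.737 kip/in.
Capacity per unit length: φr_n = 0.75 × 0.6 × 80 × (0.707 × 0.25) = 6.363 kip/in.
2.737 ≤ 6.363 → adequate.

f_max ≈ 2.74 kip/in; adequate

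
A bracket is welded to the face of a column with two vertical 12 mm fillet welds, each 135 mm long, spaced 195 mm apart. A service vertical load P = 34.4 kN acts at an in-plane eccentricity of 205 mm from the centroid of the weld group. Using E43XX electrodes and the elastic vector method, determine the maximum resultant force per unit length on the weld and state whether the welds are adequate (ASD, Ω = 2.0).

E43XX → F_EXX = 430 MPa.
Total weld length L_w = 270 mm. Treat welds as unit-width lines.
Polar moment about centroid: J = 2[d³/12 + d(b/2)²] = 2[135³/12 + 135×97.5²] = 2977000 mm³.
Direct shear f_v = P/L_w = 34.4×10³ / 270 = 127.4 N/mm (vertical).
Torsion M = P·e = 34.4×10³ × 205 = 7052000 N·mm.
Critical point at (x, y) = (97.5, 67.5) from centroid. f_tx = M·y/J = 159.9 N/mm; f_ty = M·x/J = 231 N/mm.
Resultant f_max = √[f_tx² + (f_v + f_ty)²] = √[159.9² + (127.4 + 231)²] = 392.4 N/mm.
Capacity per unit length: r_n/Ω = (1/2.0) × 0.6 × 430 × (0.707 × 12) = 1094 N/mm.
392.4 ≤ 1094 → adequate.

f_max ≈ 392 N/mm; adequate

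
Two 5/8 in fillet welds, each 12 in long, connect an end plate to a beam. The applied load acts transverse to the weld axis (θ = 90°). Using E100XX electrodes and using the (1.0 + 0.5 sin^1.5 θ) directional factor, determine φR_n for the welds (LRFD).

φR_n ≈ 716 kips

E100XX → F_EXX = 100 ksi.
t_e = 0.707 × 0.625 = 0.4419 in; A_we = 0.4419 × 24 = 10.6 in².
Directional factor: 1.0 + 0.5 sin^1.5(90°) = 1.5.
F_nw = 0.6 × 100 × 1.5 = 90 ksi.
φR_n = 0.75 × 90 × 10.6 = 715.8 kips.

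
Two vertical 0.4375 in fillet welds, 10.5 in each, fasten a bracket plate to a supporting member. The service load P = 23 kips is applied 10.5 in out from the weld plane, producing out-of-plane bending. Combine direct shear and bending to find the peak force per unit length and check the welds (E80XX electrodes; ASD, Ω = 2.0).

E80XX → F_EXX = 80 ksi.
L_w = 2 × 10.5 = 21 in; section modulus (unit throat) S = 2 × L²/6 = 36.75 in².
Direct shear f_v = P/L_w = 23/21 = 1.095 kip/in.
Moment M = P × e = 23 × 10.5 = 241.5 kip·in; bending f_b = M/S = 6.571 kip/in.
f_max = √(f_v² + f_b²) = √(1.095² + 6.571²) = 6.662 kip/in.
r_n/Ω = (1/2.0) × 0.6 × 80 × (0.707 × 0.4375) = 7.423 kip/in → adequate.

f_max ≈ 6.66 kip/in; adequate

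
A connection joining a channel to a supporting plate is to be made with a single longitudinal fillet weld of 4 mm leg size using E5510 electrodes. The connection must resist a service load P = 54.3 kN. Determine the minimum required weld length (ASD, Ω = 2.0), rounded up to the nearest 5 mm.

L = 120 mm

E55XX → F_EXX = 550 MPa.
Throat t_e = 0.707 × 4 = 2.828 mm.
r_n/Ω = (0.6 × 550 × 2.828) / 2.0 = 466.6 N/mm = 0.4666 kN/mm.
L_req = P / (r_n/Ω) = 54.3 / 0.4666 = 116.4 mm total.
Round up → use L = 120 mm.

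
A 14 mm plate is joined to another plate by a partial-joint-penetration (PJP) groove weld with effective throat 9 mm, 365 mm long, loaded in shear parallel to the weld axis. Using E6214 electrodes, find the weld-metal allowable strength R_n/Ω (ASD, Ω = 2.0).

R_n/Ω ≈ 611 kN

E62XX → F_EXX = 620 MPa.
Effective throat (given) t_e = 9 mm.
A_we = 9 × 365 = 3285 mm².
F_nw = 0.6 F_EXX = 372 MPa.
R_n/Ω = (372 × 3285) / 2.0 × 10⁻³ = 611 kN.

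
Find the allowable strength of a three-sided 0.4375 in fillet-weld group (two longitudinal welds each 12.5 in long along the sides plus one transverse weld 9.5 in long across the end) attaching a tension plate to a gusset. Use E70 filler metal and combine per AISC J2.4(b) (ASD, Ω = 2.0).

R_n/Ω ≈ 231 kips

E70XX → F_EXX = 70 ksi.
t_e = 0.707 × 0.4375 = 0.3093 in.
R_nwl = 0.6 × 70 × 0.3093 × 25 = 324.8 kips (longitudinal, 2 welds).
R_nwt = 0.6 × 70 × 0.3093 × 9.5 = 123.4 kips (transverse, base value).
(i) R_nwl + R_nwt = 448.2 kips; (ii) 0.85 R_nwl + 1.5 R_nwt = 461.2 kips.
R_n = max = 461.2 kips [governs: (ii)]; R_n/Ω = 230.6 kips.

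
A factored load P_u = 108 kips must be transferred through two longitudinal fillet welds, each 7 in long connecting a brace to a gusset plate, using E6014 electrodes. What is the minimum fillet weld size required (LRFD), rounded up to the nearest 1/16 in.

E60XX → F_EXX = 60 ksi.
Total weld length L = 14 in.
Required throat t_e = P_u / (φ × 0.6 F_EXX × L) = 108 / (0.75 × 0.6 × 60 × 14) = 0.2857 in.
Required leg w = t_e / 0.707 = 0.4041 in → use 7/16 in.

w = 7/16 in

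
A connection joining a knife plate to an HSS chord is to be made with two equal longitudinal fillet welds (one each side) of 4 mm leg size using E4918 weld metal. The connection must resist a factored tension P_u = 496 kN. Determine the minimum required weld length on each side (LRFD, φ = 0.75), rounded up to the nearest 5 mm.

E49XX → F_EXX = 490 MPa.
Throat t_e = 0.707 × 4 = 2.828 mm.
φr_n = 0.75 × 0.6 × 490 × 2.828 × 10⁻³ = 0.6236 kN/mm.
L_req = P_u / φr_n = 496 / 0.6236 = 795.4 mm total.
Per side: 795.4 / 2 = 397.7 mm.
Round up → use L = 400 mm on each side.

L = 400 mm on each side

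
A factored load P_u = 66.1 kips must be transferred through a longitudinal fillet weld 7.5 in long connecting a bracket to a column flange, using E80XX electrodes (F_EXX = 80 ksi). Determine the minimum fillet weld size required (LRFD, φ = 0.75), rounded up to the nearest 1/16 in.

w = 3/8 in

Total weld length L = 7.5 in.
Required throat t_e = P_u / (φ × 0.6 F_EXX × L) = 66.1 / (0.75 × 0.6 × 80 × 7.5) = 0.2448 in.
Required leg w = t_e / 0.707 = 0.3463 in → use 3/8 in.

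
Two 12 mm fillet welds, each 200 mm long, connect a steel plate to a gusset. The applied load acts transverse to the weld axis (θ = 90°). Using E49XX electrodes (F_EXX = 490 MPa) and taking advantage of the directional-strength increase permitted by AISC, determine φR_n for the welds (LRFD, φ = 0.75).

φR_n ≈ 1120 kN

t_e = 0.707 × 12 = 8.484 mm; A_we = 8.484 × 400 = 3394 mm².
Directional factor: 1.0 + 0.5 sin^1.5(90°) = 1.5.
F_nw = 0.6 × 490 × 1.5 = 441 MPa.
φR_n = 0.75 × 441 × 3394 × 10⁻³ = 1122 kN.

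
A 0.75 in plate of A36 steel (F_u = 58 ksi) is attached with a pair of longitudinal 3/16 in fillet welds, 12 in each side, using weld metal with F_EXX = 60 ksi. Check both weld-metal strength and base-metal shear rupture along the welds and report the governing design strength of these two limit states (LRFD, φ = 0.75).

φR_n ≈ 85.9 kip (weld metal governs)

t_e = 0.707 × 0.1875 = 0.1326 in; L = 24 in.
Weld metal: φR_n = 0.75 × 0.6 × 60 × 0.1326 × 24 = 85.9 kip.
Base metal (shear rupture): φR_n = 0.75 × 0.6 × 58 × 0.75 × 24 = 469.8 kip.
Governing: weld metal.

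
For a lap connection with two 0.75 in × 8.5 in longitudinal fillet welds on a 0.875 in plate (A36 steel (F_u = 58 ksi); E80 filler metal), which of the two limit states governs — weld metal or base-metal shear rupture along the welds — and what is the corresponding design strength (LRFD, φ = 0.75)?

E80XX → F_EXX = 80 ksi.
t_e = 0.707 × 0.75 = 0.5302 in; L = 17 in.
Weld metal: φR_n = 0.75 × 0.6 × 80 × 0.5302 × 17 = 324.5 kips.
Base metal (shear rupture): φR_n = 0.75 × 0.6 × 58 × 0.875 × 17 = 388.2 kips.
Governing: weld metal.

φR_n ≈ 325 kips (weld metal governs)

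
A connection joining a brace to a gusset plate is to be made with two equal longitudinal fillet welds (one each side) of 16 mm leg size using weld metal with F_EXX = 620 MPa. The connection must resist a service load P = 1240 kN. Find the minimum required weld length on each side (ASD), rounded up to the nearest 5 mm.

L = 295 mm on each side

Throat t_e = 0.707 × 16 = 11.31 mm.
r_n/Ω = (0.6 × 620 × 11.31) / 2.0 = 2104 N/mm = 2.104 kN/mm.
L_req = P / (r_n/Ω) = 1240 / 2.104 = 589.3 mm total.
Per side: 589.3 / 2 = 294.7 mm.
Round up → use L = 295 mm on each side.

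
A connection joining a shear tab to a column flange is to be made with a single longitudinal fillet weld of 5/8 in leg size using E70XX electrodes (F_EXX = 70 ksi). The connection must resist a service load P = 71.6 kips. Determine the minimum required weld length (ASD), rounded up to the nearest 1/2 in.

Throat t_e = 0.707 × 0.625 = 0.4419 in.
r_n/Ω = (0.6 × 70 × 0.4419) / 2.0 = 9.279 kip/in.
L_req = P / (r_n/Ω) = 71.6 / 9.279 = 7.716 in total.
Round up → use L = 8 in.

L = 8 in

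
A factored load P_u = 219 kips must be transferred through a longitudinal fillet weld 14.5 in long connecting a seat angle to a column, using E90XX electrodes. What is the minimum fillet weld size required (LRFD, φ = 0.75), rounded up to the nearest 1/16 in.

w = 9/16 in

E90XX → F_EXX = 90 ksi.
Total weld length L = 14.5 in.
Required throat t_e = P_u / (φ × 0.6 F_EXX × L) = 219 / (0.75 × 0.6 × 90 × 14.5) = 0.3729 in.
Required leg w = t_e / 0.707 = 0.5275 in → use 9/16 in.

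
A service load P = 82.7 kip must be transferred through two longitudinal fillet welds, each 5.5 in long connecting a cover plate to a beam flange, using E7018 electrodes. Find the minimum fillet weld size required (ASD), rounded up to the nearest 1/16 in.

w = 9/16 in

E70XX → F_EXX = 70 ksi.
Total weld length L = 11 in.
Required throat t_e = P × Ω / (0.6 F_EXX × L) = 82.7 × 2.0 / (0.6 × 70 × 11) = 0.358 in.
Required leg w = t_e / 0.707 = 0.5064 in → use 9/16 in.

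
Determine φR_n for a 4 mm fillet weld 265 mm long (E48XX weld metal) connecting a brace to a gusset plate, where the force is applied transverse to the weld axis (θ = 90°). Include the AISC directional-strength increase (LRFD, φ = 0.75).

φR_n ≈ 243 kN

E48XX → F_EXX = 480 MPa.
t_e = 0.707 × 4 = 2.828 mm; A_we = 2.828 × 265 = 749.4 mm².
Directional factor: 1.0 + 0.5 sin^1.5(90°) = 1.5.
F_nw = 0.6 × 480 × 1.5 = 432 MPa.
φR_n = 0.75 × 432 × 749.4 × 10⁻³ = 242.8 kN.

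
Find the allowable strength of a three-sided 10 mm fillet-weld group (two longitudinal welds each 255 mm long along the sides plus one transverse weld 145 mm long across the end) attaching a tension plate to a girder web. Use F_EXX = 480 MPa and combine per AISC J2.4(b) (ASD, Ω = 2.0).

t_e = 0.707 × 10 = 7.07 mm.
R_nwl = 0.6 × 480 × 7.07 × 510 × 10⁻³ = 1038 kN (longitudinal, 2 welds).
R_nwt = 0.6 × 480 × 7.07 × 145 × 10⁻³ = 295.2 kN (transverse, base value).
(i) R_nwl + R_nwt = 1334 kN; (ii) 0.85 R_nwl + 1.5 R_nwt = 1326 kN.
R_n = max = 1334 kN [governs: (i)]; R_n/Ω = 666.8 kN.

R_n/Ω ≈ 667 kN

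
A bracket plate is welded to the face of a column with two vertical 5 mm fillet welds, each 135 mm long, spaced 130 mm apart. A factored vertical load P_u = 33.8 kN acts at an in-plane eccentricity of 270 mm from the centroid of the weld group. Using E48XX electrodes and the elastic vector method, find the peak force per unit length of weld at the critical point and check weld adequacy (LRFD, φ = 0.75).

E48XX → F_EXX = 480 MPa.
Total weld length L_w = 270 mm. Treat welds as unit-width lines.
Polar moment about centroid: J = 2[d³/12 + d(b/2)²] = 2[135³/12 + 135×65²] = 1551000 mm³.
Direct shear f_v = P/L_w = 33.8×10³ / 270 = 125.2 N/mm (vertical).
Torsion M = P·e = 33.8×10³ × 270 = 9126000 N·mm.
Critical point at (x, y) = (65, 67.5) from centroid. f_tx = M·y/J = 397.2 N/mm; f_ty = M·x/J = 382.5 N/mm.
Resultant f_max = √[f_tx² + (f_v + f_ty)²] = √[397.2² + (125.2 + 382.5)²] = 644.6 N/mm.
Capacity per unit length: φr_n = 0.75 × 0.6 × 480 × (0.707 × 5) = 763.6 N/mm.
644.6 ≤ 763.6 → adequate.

f_max ≈ 645 N/mm; adequate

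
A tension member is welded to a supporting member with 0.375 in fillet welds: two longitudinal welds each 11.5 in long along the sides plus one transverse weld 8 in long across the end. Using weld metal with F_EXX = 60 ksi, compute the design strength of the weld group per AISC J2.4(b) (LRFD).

φR_n ≈ 226 kips

t_e = 0.707 × 0.375 = 0.2651 in.
R_nwl = 0.6 × 60 × 0.2651 × 23 = 219.5 kips (longitudinal, 2 welds).
R_nwt = 0.6 × 60 × 0.2651 × 8 = 76.36 kips (transverse, base value).
(i) R_nwl + R_nwt = 295.9 kips; (ii) 0.85 R_nwl + 1.5 R_nwt = 301.1 kips.
R_n = max = 301.1 kips [governs: (ii)]; φR_n = 225.8 kips.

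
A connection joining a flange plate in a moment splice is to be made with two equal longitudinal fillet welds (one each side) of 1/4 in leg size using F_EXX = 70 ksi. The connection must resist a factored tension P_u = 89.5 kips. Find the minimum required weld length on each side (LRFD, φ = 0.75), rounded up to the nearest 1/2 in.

L = 8.5 in on each side

Throat t_e = 0.707 × 0.25 = 0.1767 in.
φr_n = 0.75 × 0.6 × 70 × 0.1767 = 5.568 kips/in.
L_req = P_u / φr_n = 89.5 / 5.568 = 16.08 in total.
Per side: 16.08 / 2 = 8.038 in.
Round up → use L = 8.5 in on each side.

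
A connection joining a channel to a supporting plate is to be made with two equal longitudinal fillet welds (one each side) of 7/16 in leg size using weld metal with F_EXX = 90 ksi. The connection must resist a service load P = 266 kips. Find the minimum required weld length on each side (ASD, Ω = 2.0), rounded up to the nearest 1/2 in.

Throat t_e = 0.707 × 0.4375 = 0.3093 in.
r_n/Ω = (0.6 × 90 × 0.3093) / 2.0 = 8.351 kip/in.
L_req = P / (r_n/Ω) = 266 / 8.351 = 31.85 in total.
Per side: 31.85 / 2 = 15.93 in.
Round up → use L = 16 in on each side.

L = 16 in on each side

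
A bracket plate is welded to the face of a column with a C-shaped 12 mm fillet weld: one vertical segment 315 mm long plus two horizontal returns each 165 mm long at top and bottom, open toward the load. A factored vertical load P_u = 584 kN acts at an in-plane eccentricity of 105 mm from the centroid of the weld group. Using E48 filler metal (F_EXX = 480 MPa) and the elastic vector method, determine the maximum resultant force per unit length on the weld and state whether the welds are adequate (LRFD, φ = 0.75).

f_max ≈ 1680 N/mm; adequate

Total weld length L_w = 645 mm. Treat welds as unit-width lines.
Centroid: x̄ = 2×165×82.5 / 645 = 42.21 mm from the vertical weld.
Polar moment about centroid: J = I_x + I_y = [315³/12 + 2×165×157.5²] + [315×42.21² + 2(165³/12 + 165×40.29²)] = 12640000 mm³.
Direct shear f_v = P/L_w = 584×10³ / 645 = 905.4 N/mm (vertical).
Torsion M = P·e = 584×10³ × 105 = 61320000 N·mm.
Critical point at (x, y) = (122.8, 157.5) from centroid. f_tx = M·y/J = 764.3 N/mm; f_ty = M·x/J = 595.9 N/mm.
Resultant f_max = √[f_tx² + (f_v + f_ty)²] = √[764.3² + (905.4 + 595.9)²] = 1685 N/mm.
Capacity per unit length: φr_n = 0.75 × 0.6 × 480 × (0.707 × 12) = 1833 N/mm.
1685 ≤ 1833 → adequate.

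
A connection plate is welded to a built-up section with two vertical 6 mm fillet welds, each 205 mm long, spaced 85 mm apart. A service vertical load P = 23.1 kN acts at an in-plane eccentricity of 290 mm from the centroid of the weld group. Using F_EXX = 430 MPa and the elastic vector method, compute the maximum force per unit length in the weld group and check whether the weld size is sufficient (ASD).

f_max ≈ 367 N/mm; adequate

Total weld length L_w = 410 mm. Treat welds as unit-width lines.
Polar moment about centroid: J = 2[d³/12 + d(b/2)²] = 2[205³/12 + 205×42.5²] = 2176000 mm³.
Direct shear f_v = P/L_w = 23.1×10³ / 410 = 56.34 N/mm (vertical).
Torsion M = P·e = 23.1×10³ × 290 = 6699000 N·mm.
Critical point at (x, y) = (42.5, 102.5) from centroid. f_tx = M·y/J = 315.5 N/mm; f_ty = M·x/J = 130.8 N/mm.
Resultant f_max = √[f_tx² + (f_v + f_ty)²] = √[315.5² + (56.34 + 130.8)²] = 366.8 N/mm.
Capacity per unit length: r_n/Ω = (1/2.0) × 0.6 × 430 × (0.707 × 6) = 547.2 N/mm.
366.8 ≤ 547.2 → adequate.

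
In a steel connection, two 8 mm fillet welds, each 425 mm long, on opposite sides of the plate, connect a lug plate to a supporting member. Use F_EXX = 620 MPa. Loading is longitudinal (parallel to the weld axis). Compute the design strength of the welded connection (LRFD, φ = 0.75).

φR_n ≈ 1340 kN

Effective throat t_e = 0.707 × 8 = 5.656 mm.
Total length L = 850 mm; A_we = 5.656 × 850 = 4808 mm².
F_nw = 0.6 F_EXX = 0.6 × 620 = 372 MPa.
φR_n = 0.75 × 372 × 4808 × 10⁻³ = 1341 kN.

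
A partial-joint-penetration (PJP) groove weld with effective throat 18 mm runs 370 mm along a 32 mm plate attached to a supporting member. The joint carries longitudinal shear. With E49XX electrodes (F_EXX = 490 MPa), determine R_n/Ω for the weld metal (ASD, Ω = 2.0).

R_n/Ω ≈ 979 kN

Effective throat (given) t_e = 18 mm.
A_we = 18 × 370 = 6660 mm².
F_nw = 0.6 F_EXX = 294 MPa.
R_n/Ω = (294 × 6660) / 2.0 × 10⁻³ = 979 kN.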